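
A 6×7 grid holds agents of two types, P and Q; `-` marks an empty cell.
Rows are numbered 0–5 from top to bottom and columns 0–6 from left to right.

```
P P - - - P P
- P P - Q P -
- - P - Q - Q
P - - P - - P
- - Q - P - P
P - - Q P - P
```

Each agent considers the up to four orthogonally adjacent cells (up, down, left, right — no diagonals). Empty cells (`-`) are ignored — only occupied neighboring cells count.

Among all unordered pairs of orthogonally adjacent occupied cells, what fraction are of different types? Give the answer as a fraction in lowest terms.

Scan each occupied cell's neighbors to the right and below so each pair is counted once.
Row 0: P(0,0)–P(0,1)= P(0,1)–P(1,1)= P(0,5)–P(0,6)= P(0,5)–P(1,5)=  → 0/4 unlike.
Row 1: P(1,1)–P(1,2)= P(1,2)–P(2,2)= Q(1,4)–P(1,5)≠ Q(1,4)–Q(2,4)=  → 1/4 unlike.
Row 2: Q(2,6)–P(3,6)≠  → 1/1 unlike.
Row 3: P(3,6)–P(4,6)=  → 0/1 unlike.
Row 4: P(4,4)–P(5,4)= P(4,6)–P(5,6)=  → 0/2 unlike.
Row 5: Q(5,3)–P(5,4)≠  → 1/1 unlike.
Total adjacent occupied pairs: 13; unlike-type pairs: 3.
3/13 is already in lowest terms.

3/13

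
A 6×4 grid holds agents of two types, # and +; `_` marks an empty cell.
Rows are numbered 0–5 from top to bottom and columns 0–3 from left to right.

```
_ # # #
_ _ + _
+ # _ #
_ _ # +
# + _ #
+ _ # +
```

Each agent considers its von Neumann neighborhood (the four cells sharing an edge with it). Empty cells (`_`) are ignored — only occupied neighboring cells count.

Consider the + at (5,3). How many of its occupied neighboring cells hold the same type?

0

Occupied neighbors of (5,3): (4,3)=#, (5,2)=#.
Same type (+): 0 of 2.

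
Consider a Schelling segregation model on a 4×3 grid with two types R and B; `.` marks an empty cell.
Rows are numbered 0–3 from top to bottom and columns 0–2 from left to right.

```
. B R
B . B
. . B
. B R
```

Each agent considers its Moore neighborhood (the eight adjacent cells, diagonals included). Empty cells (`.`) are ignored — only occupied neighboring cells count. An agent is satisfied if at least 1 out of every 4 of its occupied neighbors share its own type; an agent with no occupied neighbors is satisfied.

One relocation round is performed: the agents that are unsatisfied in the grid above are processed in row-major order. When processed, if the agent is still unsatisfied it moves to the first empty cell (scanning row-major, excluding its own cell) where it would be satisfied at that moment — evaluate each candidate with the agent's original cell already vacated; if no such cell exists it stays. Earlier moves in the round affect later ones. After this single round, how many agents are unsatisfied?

Initially unsatisfied (in order): (0,2), (3,2).
  (0,2): no empty cell satisfies it; stays.
  (3,2): no empty cell satisfies it; stays.
Resulting grid:
. B R
B . B
. . B
. B R
Unsatisfied now: (0,2), (3,2).

2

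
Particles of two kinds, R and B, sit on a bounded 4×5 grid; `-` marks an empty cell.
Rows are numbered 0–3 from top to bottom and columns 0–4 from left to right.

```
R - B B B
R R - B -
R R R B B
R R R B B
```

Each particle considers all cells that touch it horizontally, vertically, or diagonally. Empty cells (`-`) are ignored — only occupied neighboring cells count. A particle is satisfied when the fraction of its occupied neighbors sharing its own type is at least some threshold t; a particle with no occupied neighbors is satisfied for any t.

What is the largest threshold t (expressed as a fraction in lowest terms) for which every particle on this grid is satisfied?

Row 0: (0,0)R 2/2 · (0,2)B 2/3 · (0,3)B 3/3 · (0,4)B 2/2
Row 1: (1,0)R 4/4 · (1,1)R 5/6 · (1,3)B 5/6
Row 2: (2,0)R 5/5 · (2,1)R 7/7 · (2,2)R 4/7 · (2,3)B 4/6 · (2,4)B 4/4
Row 3: (3,0)R 3/3 · (3,1)R 5/5 · (3,2)R 3/5 · (3,3)B 3/5 · (3,4)B 3/3
The smallest same-type fraction is 4/7 at (2,2), which reduces to 4/7. Any threshold above that leaves this particle unsatisfied.

4/7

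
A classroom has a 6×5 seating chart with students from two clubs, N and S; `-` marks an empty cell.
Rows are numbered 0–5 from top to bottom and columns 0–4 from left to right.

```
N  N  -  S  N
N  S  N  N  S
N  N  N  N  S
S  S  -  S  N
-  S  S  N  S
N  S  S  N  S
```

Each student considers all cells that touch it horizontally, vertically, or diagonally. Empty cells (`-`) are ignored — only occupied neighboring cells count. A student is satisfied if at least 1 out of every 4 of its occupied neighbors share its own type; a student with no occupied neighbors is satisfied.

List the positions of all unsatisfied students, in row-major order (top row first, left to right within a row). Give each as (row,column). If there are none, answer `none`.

(0,0)N 2/3 ✓
(0,1)N 3/4 ✓
(0,3)S 1/4 ✓
(0,4)N 1/3 ✓
(1,0)N 4/5 ✓
(1,1)S 0/7 ✗
(1,2)N 5/7 ✓
(1,3)N 4/7 ✓
(1,4)S 2/5 ✓
(2,0)N 2/5 ✓
(2,1)N 4/7 ✓
(2,2)N 4/7 ✓
(2,3)N 4/7 ✓
(2,4)S 2/5 ✓
(3,0)S 2/4 ✓
(3,1)S 3/6 ✓
(3,3)S 3/7 ✓
(3,4)N 2/5 ✓
(4,1)S 5/6 ✓
(4,2)S 5/7 ✓
(4,3)N 2/7 ✓
(4,4)S 2/5 ✓
(5,0)N 0/2 ✗
(5,1)S 3/4 ✓
(5,2)S 3/5 ✓
(5,3)N 1/5 ✗
(5,4)S 1/3 ✓

(1,1), (5,0), (5,3)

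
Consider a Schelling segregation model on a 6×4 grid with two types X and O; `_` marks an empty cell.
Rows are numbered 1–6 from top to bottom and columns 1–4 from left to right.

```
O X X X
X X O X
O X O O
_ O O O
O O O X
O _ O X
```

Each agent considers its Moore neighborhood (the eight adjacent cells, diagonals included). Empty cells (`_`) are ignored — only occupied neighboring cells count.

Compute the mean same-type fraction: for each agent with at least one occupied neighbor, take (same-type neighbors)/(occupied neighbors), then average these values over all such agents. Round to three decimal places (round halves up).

Row 1: (1,1)O 0/3 · (1,2)X 3/5 · (1,3)X 4/5 · (1,4)X 2/3
Row 2: (2,1)X 3/5 · (2,2)X 4/8 · (2,3)O 2/8 · (2,4)X 2/5
Row 3: (3,1)O 1/4 · (3,2)X 2/7 · (3,3)O 5/8 · (3,4)O 4/5
Row 4: (4,2)O 6/7 · (4,3)O 6/8 · (4,4)O 4/5
Row 5: (5,1)O 3/3 · (5,2)O 6/6 · (5,3)O 5/7 · (5,4)X 1/5
Row 6: (6,1)O 2/2 · (6,3)O 2/4 · (6,4)X 1/3
Sum over 22 agents: 0/3 + 3/5 + 4/5 + 2/3 + 3/5 + 4/8 + 2/8 + 2/5 + 1/4 + 2/7 + 5/8 + 4/5 + 6/7 + 6/8 + 4/5 + 3/3 + 6/6 + 5/7 + 1/5 + 2/2 + 2/4 + 1/3 = 3621/280; mean = 3621/280 ÷ 22 = 3621/6160 = 0.587824… → 0.588.

0.588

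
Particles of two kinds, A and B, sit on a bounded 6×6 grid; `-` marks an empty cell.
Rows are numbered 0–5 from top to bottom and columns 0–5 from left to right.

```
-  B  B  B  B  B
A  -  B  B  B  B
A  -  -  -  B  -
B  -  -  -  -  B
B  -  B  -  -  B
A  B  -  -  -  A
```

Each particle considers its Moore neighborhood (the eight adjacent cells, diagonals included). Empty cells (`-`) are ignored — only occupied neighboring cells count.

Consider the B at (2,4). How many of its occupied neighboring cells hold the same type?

4

Occupied neighbors of (2,4): (1,3)=B, (1,4)=B, (1,5)=B, (3,5)=B.
Same type (B): 4 of 4.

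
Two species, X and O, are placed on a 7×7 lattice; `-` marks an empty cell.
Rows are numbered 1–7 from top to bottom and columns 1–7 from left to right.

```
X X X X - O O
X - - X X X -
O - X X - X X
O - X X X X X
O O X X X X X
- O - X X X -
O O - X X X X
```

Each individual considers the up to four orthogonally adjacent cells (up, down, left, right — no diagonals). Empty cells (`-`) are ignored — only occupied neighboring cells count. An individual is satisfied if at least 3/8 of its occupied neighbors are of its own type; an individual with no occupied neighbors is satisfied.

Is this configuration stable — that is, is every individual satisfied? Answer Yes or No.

(1,1)X 2/2 ok
(1,2)X 2/2 ok
(1,3)X 2/2 ok
(1,4)X 2/2 ok
(1,6)O 1/2 ok
(1,7)O 1/1 ok
(2,1)X 1/2 ok
(2,4)X 3/3 ok
(2,5)X 2/2 ok
(2,6)X 2/3 ok
(3,1)O 1/2 ok
(3,3)X 2/2 ok
(3,4)X 3/3 ok
(3,6)X 3/3 ok
(3,7)X 2/2 ok
(4,1)O 2/2 ok
(4,3)X 3/3 ok
(4,4)X 4/4 ok
(4,5)X 3/3 ok
(4,6)X 4/4 ok
(4,7)X 3/3 ok
(5,1)O 2/2 ok
(5,2)O 2/3 ok
(5,3)X 2/3 ok
(5,4)X 4/4 ok
(5,5)X 4/4 ok
(5,6)X 4/4 ok
(5,7)X 2/2 ok
(6,2)O 2/2 ok
(6,4)X 3/3 ok
(6,5)X 4/4 ok
(6,6)X 3/3 ok
(7,1)O 1/1 ok
(7,2)O 2/2 ok
(7,4)X 2/2 ok
(7,5)X 3/3 ok
(7,6)X 3/3 ok
(7,7)X 1/1 ok
All meet the threshold, so the configuration is stable.

Yes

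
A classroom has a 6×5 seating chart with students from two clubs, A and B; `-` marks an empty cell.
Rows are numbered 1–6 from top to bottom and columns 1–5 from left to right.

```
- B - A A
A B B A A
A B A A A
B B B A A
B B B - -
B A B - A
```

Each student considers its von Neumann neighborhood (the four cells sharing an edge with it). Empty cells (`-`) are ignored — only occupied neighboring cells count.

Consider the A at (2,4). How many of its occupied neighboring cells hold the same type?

Occupied neighbors of (2,4): (1,4)=A, (3,4)=A, (2,3)=B, (2,5)=A.
Same type (A): 3 of 4.

3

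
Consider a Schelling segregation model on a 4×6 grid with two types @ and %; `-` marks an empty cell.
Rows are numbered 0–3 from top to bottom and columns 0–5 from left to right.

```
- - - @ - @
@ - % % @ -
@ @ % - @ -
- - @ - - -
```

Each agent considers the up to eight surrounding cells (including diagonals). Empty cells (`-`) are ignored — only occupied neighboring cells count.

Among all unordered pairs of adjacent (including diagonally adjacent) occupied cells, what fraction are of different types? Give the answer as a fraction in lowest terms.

Scan each occupied cell's neighbors to the right and below (and the two forward diagonals) so each pair is counted once.
Row 0: @(0,3)–%(1,3)≠ @(0,3)–@(1,4)= @(0,3)–%(1,2)≠ @(0,5)–@(1,4)=  → 2/4 unlike.
Row 1: @(1,0)–@(2,0)= @(1,0)–@(2,1)= %(1,2)–%(1,3)= %(1,2)–%(2,2)= %(1,2)–@(2,1)≠ %(1,3)–@(1,4)≠ %(1,3)–@(2,4)≠ %(1,3)–%(2,2)= @(1,4)–@(2,4)=  → 3/9 unlike.
Row 2: @(2,0)–@(2,1)= @(2,1)–%(2,2)≠ @(2,1)–@(3,2)= %(2,2)–@(3,2)≠  → 2/4 unlike.
Total adjacent occupied pairs: 17; unlike-type pairs: 7.
7/17 is already in lowest terms.

7/17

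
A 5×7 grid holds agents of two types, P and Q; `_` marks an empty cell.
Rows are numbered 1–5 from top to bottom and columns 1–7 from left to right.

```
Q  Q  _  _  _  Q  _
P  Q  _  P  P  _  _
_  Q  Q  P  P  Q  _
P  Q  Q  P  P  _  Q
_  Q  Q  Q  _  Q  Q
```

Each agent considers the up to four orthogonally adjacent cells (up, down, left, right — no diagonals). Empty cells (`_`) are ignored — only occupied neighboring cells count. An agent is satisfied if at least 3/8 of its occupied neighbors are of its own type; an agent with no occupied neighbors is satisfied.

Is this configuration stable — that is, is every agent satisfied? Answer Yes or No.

No

(1,1)Q 1/2 ok
(1,2)Q 2/2 ok
(1,6)Q 0/0 ok
(2,1)P 0/2 unhappy
(2,2)Q 2/3 ok
(2,4)P 2/2 ok
(2,5)P 2/2 ok
(3,2)Q 3/3 ok
(3,3)Q 2/3 ok
(3,4)P 3/4 ok
(3,5)P 3/4 ok
(3,6)Q 0/1 unhappy
(4,1)P 0/1 unhappy
(4,2)Q 3/4 ok
(4,3)Q 3/4 ok
(4,4)P 2/4 ok
(4,5)P 2/2 ok
(4,7)Q 1/1 ok
(5,2)Q 2/2 ok
(5,3)Q 3/3 ok
(5,4)Q 1/2 ok
(5,6)Q 1/1 ok
(5,7)Q 2/2 ok
For instance (2,1) has only 0/2 same-type neighbors, below 3/8.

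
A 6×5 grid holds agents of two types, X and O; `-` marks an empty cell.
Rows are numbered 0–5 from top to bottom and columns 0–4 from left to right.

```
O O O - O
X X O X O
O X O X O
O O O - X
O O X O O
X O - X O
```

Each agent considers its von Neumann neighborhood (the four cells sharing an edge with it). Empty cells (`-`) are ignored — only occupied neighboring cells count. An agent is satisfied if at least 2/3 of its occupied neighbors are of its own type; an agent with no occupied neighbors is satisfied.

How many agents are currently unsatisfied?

17

(0,0)O 1/2 ✗
(0,1)O 2/3 ✓
(0,2)O 2/2 ✓
(0,4)O 1/1 ✓
(1,0)X 1/3 ✗
(1,1)X 2/4 ✗
(1,2)O 2/4 ✗
(1,3)X 1/3 ✗
(1,4)O 2/3 ✓
(2,0)O 1/3 ✗
(2,1)X 1/4 ✗
(2,2)O 2/4 ✗
(2,3)X 1/3 ✗
(2,4)O 1/3 ✗
(3,0)O 3/3 ✓
(3,1)O 3/4 ✓
(3,2)O 2/3 ✓
(3,4)X 0/2 ✗
(4,0)O 2/3 ✓
(4,1)O 3/4 ✓
(4,2)X 0/3 ✗
(4,3)O 1/3 ✗
(4,4)O 2/3 ✓
(5,0)X 0/2 ✗
(5,1)O 1/2 ✗
(5,3)X 0/2 ✗
(5,4)O 1/2 ✗
Unsatisfied: (0,0), (1,0), (1,1), (1,2), (1,3), (2,0), (2,1), (2,2), (2,3), (2,4), (3,4), (4,2), (4,3), (5,0), (5,1), (5,3), (5,4) — 17 in total.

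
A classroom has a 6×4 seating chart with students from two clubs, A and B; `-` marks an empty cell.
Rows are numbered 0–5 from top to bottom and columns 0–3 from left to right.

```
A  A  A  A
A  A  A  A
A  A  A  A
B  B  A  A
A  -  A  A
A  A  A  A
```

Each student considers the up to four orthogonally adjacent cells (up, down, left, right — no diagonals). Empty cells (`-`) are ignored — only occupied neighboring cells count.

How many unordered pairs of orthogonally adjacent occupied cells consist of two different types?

4

Scan each occupied cell's neighbors to the right and below so each pair is counted once.
From row 0: 0 unlike of 7 pairs (running 0/7).
From row 1: 0 unlike of 7 pairs (running 0/14).
From row 2: 2 unlike of 7 pairs (running 2/21).
From row 3: 2 unlike of 6 pairs (running 4/27).
From row 4: 0 unlike of 4 pairs (running 4/31).
From row 5: 0 unlike of 3 pairs (running 4/34).
Total adjacent occupied pairs: 34; unlike-type pairs: 4.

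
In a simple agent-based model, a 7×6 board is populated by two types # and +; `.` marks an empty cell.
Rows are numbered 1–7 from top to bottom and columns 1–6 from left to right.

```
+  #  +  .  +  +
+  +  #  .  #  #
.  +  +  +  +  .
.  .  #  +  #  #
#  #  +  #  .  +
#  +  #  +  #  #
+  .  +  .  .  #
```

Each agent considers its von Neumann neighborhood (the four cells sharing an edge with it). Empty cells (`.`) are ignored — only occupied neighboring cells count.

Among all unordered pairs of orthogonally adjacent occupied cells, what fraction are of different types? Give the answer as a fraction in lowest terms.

Scan each occupied cell's neighbors to the right and below so each pair is counted once.
From row 1: 6 unlike of 8 pairs (running 6/8).
From row 2: 3 unlike of 6 pairs (running 9/14).
From row 3: 2 unlike of 6 pairs (running 11/20).
From row 4: 5 unlike of 6 pairs (running 16/26).
From row 5: 6 unlike of 8 pairs (running 22/34).
From row 6: 6 unlike of 8 pairs (running 28/42).
Total adjacent occupied pairs: 42; unlike-type pairs: 28.
28/42 reduces to 2/3.

2/3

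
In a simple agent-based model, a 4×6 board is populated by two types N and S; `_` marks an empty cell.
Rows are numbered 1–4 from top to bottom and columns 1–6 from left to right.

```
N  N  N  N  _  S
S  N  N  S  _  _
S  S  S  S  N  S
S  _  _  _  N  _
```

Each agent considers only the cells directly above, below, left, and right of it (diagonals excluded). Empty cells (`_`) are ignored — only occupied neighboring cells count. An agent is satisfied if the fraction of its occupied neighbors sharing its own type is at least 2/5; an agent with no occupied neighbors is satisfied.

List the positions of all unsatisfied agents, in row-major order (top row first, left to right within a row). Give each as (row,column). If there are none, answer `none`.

(1,1)N 1/2 ✓
(1,2)N 3/3 ✓
(1,3)N 3/3 ✓
(1,4)N 1/2 ✓
(1,6)S 0/0 ✓
(2,1)S 1/3 ✗
(2,2)N 2/4 ✓
(2,3)N 2/4 ✓
(2,4)S 1/3 ✗
(3,1)S 3/3 ✓
(3,2)S 2/3 ✓
(3,3)S 2/3 ✓
(3,4)S 2/3 ✓
(3,5)N 1/3 ✗
(3,6)S 0/1 ✗
(4,1)S 1/1 ✓
(4,5)N 1/1 ✓

(2,1), (2,4), (3,5), (3,6)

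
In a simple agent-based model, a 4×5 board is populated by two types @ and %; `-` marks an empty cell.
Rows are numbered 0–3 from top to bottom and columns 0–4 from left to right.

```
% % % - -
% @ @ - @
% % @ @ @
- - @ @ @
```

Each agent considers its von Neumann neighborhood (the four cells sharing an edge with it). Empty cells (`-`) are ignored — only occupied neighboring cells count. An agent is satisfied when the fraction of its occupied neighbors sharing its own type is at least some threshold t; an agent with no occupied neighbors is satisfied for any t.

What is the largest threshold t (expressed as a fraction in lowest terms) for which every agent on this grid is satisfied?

(0,0)% 2/2
(0,1)% 2/3
(0,2)% 1/2
(1,0)% 2/3
(1,1)@ 1/4
(1,2)@ 2/3
(1,4)@ 1/1
(2,0)% 2/2
(2,1)% 1/3
(2,2)@ 3/4
(2,3)@ 3/3
(2,4)@ 3/3
(3,2)@ 2/2
(3,3)@ 3/3
(3,4)@ 2/2
The smallest same-type fraction is 1/4 at (1,1), which reduces to 1/4. Any threshold above that leaves this agent unsatisfied.

1/4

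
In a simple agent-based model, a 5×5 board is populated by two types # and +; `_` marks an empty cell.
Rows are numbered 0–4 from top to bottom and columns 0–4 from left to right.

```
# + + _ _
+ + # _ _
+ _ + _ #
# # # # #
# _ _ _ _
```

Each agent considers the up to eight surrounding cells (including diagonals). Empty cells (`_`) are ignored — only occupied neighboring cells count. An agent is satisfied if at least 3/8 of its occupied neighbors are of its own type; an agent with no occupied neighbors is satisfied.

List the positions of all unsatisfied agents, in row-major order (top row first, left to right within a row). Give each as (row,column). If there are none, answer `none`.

(0,0), (1,2), (2,2)

Row 0: (0,0)# 0/3 not · (0,1)+ 3/5 satisfied · (0,2)+ 2/3 satisfied
Row 1: (1,0)+ 3/4 satisfied · (1,1)+ 5/7 satisfied · (1,2)# 0/4 not
Row 2: (2,0)+ 2/4 satisfied · (2,2)+ 1/5 not · (2,4)# 2/2 satisfied
Row 3: (3,0)# 2/3 satisfied · (3,1)# 3/5 satisfied · (3,2)# 2/3 satisfied · (3,3)# 3/4 satisfied · (3,4)# 2/2 satisfied
Row 4: (4,0)# 2/2 satisfied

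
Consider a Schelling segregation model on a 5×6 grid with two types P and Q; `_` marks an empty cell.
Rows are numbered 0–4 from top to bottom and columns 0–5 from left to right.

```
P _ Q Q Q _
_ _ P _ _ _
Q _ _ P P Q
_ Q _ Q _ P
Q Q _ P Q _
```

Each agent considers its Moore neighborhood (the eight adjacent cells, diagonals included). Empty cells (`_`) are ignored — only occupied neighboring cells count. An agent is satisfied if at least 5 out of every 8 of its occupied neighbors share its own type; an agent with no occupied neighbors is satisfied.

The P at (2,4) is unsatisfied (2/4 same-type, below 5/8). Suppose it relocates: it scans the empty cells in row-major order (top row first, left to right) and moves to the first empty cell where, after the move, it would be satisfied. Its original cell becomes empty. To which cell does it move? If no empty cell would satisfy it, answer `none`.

(0,1)

Vacating (2,4). Empty cells in order:
  (0,1): 2/3 same-type → satisfied — stop here.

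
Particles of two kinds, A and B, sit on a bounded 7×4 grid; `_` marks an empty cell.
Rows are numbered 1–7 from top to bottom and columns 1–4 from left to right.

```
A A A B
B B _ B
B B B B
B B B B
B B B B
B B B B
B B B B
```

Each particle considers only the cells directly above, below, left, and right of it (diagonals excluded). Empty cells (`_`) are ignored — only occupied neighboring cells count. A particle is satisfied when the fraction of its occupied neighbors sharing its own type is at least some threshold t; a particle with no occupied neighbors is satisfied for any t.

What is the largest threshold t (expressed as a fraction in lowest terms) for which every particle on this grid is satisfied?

(1,1)A 1/2
(1,2)A 2/3
(1,3)A 1/2
(1,4)B 1/2
(2,1)B 2/3
(2,2)B 2/3
(2,4)B 2/2
(3,1)B 3/3
(3,2)B 4/4
(3,3)B 3/3
(3,4)B 3/3
(4,1)B 3/3
(4,2)B 4/4
(4,3)B 4/4
(4,4)B 3/3
(5,1)B 3/3
(5,2)B 4/4
(5,3)B 4/4
(5,4)B 3/3
(6,1)B 3/3
(6,2)B 4/4
(6,3)B 4/4
(6,4)B 3/3
(7,1)B 2/2
(7,2)B 3/3
(7,3)B 3/3
(7,4)B 2/2
The smallest same-type fraction is 1/2 at (1,1), which reduces to 1/2. Any threshold above that leaves this particle unsatisfied.

1/2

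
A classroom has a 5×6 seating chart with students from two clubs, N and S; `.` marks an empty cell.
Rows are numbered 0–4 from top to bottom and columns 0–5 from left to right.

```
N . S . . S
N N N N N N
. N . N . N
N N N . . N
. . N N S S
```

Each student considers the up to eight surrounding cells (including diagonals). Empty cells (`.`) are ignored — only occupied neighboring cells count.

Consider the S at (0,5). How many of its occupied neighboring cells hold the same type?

0

Occupied neighbors of (0,5): (1,4)=N, (1,5)=N.
Same type (S): 0 of 2.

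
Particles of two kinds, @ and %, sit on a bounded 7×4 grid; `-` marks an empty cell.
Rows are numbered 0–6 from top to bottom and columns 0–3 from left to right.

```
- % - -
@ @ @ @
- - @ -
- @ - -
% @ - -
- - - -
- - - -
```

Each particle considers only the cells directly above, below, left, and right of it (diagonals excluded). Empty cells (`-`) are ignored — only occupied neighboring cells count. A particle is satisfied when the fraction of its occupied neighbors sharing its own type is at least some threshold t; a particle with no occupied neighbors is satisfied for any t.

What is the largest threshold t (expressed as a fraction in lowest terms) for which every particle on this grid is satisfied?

0/1

Row 0: (0,1)% 0/1
Row 1: (1,0)@ 1/1 · (1,1)@ 2/3 · (1,2)@ 3/3 · (1,3)@ 1/1
Row 2: (2,2)@ 1/1
Row 3: (3,1)@ 1/1
Row 4: (4,0)% 0/1 · (4,1)@ 1/2
The smallest same-type fraction is 0/1 at (0,1), which reduces to 0/1. Any threshold above that leaves this particle unsatisfied.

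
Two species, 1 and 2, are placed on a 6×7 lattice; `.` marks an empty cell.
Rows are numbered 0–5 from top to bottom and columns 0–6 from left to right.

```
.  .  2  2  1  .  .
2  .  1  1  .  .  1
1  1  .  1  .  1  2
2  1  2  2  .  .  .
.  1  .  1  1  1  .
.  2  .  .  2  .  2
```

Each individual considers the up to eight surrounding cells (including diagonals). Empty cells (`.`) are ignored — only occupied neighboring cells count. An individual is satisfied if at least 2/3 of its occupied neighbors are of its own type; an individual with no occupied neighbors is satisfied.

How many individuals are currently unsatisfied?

(0,2)2 1/3 ✗
(0,3)2 1/4 ✗
(0,4)1 1/2 ✗
(1,0)2 0/2 ✗
(1,2)1 3/5 ✗
(1,3)1 3/5 ✗
(1,6)1 1/2 ✗
(2,0)1 2/4 ✗
(2,1)1 3/6 ✗
(2,3)1 2/4 ✗
(2,5)1 1/2 ✗
(2,6)2 0/2 ✗
(3,0)2 0/4 ✗
(3,1)1 3/5 ✗
(3,2)2 1/6 ✗
(3,3)2 1/4 ✗
(4,1)1 1/4 ✗
(4,3)1 1/4 ✗
(4,4)1 2/4 ✗
(4,5)1 1/3 ✗
(5,1)2 0/1 ✗
(5,4)2 0/3 ✗
(5,6)2 0/1 ✗
Unsatisfied: (0,2), (0,3), (0,4), (1,0), (1,2), (1,3), (1,6), (2,0), (2,1), (2,3), (2,5), (2,6), (3,0), (3,1), (3,2), (3,3), (4,1), (4,3), (4,4), (4,5), (5,1), (5,4), (5,6) — 23 in total.

23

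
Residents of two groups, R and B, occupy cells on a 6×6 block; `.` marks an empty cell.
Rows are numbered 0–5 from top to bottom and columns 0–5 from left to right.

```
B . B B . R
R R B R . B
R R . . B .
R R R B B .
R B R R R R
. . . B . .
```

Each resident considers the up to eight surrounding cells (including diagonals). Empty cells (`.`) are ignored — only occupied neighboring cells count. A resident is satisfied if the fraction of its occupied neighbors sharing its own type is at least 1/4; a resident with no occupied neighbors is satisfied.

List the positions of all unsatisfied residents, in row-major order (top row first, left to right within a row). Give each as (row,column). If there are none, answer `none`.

Row 0: (0,0)B 0/2 unhappy · (0,2)B 2/4 ok · (0,3)B 2/3 ok · (0,5)R 0/1 unhappy
Row 1: (1,0)R 3/4 ok · (1,1)R 3/6 ok · (1,2)B 2/5 ok · (1,3)R 0/4 unhappy · (1,5)B 1/2 ok
Row 2: (2,0)R 5/5 ok · (2,1)R 6/7 ok · (2,4)B 3/4 ok
Row 3: (3,0)R 4/5 ok · (3,1)R 6/7 ok · (3,2)R 4/6 ok · (3,3)B 2/6 ok · (3,4)B 2/5 ok
Row 4: (4,0)R 2/3 ok · (4,1)B 0/5 unhappy · (4,2)R 3/6 ok · (4,3)R 3/6 ok · (4,4)R 2/5 ok · (4,5)R 1/2 ok
Row 5: (5,3)B 0/3 unhappy

(0,0), (0,5), (1,3), (4,1), (5,3)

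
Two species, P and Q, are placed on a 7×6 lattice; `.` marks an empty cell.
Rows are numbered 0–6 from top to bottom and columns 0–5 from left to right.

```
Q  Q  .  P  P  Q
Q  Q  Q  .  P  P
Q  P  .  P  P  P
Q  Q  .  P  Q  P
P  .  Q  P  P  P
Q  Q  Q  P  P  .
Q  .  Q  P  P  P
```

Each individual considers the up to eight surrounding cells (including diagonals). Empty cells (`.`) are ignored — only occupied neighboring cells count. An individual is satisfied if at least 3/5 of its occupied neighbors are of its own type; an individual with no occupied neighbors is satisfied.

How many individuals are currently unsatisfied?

Row 0: (0,0)Q 3/3 ok · (0,1)Q 4/4 ok · (0,3)P 2/3 ok · (0,4)P 3/4 ok · (0,5)Q 0/3 unhappy
Row 1: (1,0)Q 4/5 ok · (1,1)Q 5/6 ok · (1,2)Q 2/5 unhappy · (1,4)P 6/7 ok · (1,5)P 4/5 ok
Row 2: (2,0)Q 4/5 ok · (2,1)P 0/6 unhappy · (2,3)P 3/5 ok · (2,4)P 6/7 ok · (2,5)P 4/5 ok
Row 3: (3,0)Q 2/4 unhappy · (3,1)Q 3/5 ok · (3,3)P 4/6 ok · (3,4)Q 0/8 unhappy · (3,5)P 4/5 ok
Row 4: (4,0)P 0/4 unhappy · (4,2)Q 3/6 unhappy · (4,3)P 4/7 unhappy · (4,4)P 6/7 ok · (4,5)P 3/4 ok
Row 5: (5,0)Q 2/3 ok · (5,1)Q 5/6 ok · (5,2)Q 3/6 unhappy · (5,3)P 5/8 ok · (5,4)P 7/7 ok
Row 6: (6,0)Q 2/2 ok · (6,2)Q 2/4 unhappy · (6,3)P 3/5 ok · (6,4)P 4/4 ok · (6,5)P 2/2 ok
Unsatisfied: (0,5), (1,2), (2,1), (3,0), (3,4), (4,0), (4,2), (4,3), (5,2), (6,2) — 10 in total.

10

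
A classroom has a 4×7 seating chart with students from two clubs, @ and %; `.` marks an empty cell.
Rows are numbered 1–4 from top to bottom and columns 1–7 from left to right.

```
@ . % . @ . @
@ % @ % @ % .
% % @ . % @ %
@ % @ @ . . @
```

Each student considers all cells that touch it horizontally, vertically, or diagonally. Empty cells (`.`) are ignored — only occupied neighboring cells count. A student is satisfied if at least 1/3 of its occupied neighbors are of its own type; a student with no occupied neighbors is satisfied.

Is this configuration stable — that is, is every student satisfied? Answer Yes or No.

No

Row 1: (1,1)@ 1/2 satisfied · (1,3)% 2/3 satisfied · (1,5)@ 1/3 satisfied · (1,7)@ 0/1 not
Row 2: (2,1)@ 1/4 not · (2,2)% 3/7 satisfied · (2,3)@ 1/5 not · (2,4)% 2/6 satisfied · (2,5)@ 2/5 satisfied · (2,6)% 2/6 satisfied
Row 3: (3,1)% 3/5 satisfied · (3,2)% 3/8 satisfied · (3,3)@ 3/7 satisfied · (3,5)% 2/5 satisfied · (3,6)@ 2/5 satisfied · (3,7)% 1/3 satisfied
Row 4: (4,1)@ 0/3 not · (4,2)% 2/5 satisfied · (4,3)@ 2/4 satisfied · (4,4)@ 2/3 satisfied · (4,7)@ 1/2 satisfied
For instance (1,7) has only 0/1 same-type neighbors, below 1/3.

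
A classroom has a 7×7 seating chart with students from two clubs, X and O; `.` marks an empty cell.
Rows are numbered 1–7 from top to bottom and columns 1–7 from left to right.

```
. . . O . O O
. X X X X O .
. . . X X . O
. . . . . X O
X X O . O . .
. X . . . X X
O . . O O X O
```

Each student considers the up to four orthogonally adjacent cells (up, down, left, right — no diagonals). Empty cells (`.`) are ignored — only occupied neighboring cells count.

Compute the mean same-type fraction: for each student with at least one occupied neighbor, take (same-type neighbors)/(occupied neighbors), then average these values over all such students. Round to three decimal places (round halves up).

(1,4)O 0/1
(1,6)O 2/2
(1,7)O 1/1
(2,2)X 1/1
(2,3)X 2/2
(2,4)X 3/4
(2,5)X 2/3
(2,6)O 1/2
(3,4)X 2/2
(3,5)X 2/2
(3,7)O 1/1
(4,6)X 0/1
(4,7)O 1/2
(5,1)X 1/1
(5,2)X 2/3
(5,3)O 0/1
(5,5)O — no occupied neighbors
(6,2)X 1/1
(6,6)X 2/2
(6,7)X 1/2
(7,1)O — no occupied neighbors
(7,4)O 1/1
(7,5)O 1/2
(7,6)X 1/3
(7,7)O 0/2
Sum over 23 students: 0/1 + 2/2 + 1/1 + 1/1 + 2/2 + 3/4 + 2/3 + 1/2 + 2/2 + 2/2 + 1/1 + 0/1 + 1/2 + 1/1 + 2/3 + 0/1 + 1/1 + 2/2 + 1/2 + 1/1 + 1/2 + 1/3 + 0/2 = 185/12; mean = 185/12 ÷ 23 = 185/276 = 0.670289… → 0.670.

0.670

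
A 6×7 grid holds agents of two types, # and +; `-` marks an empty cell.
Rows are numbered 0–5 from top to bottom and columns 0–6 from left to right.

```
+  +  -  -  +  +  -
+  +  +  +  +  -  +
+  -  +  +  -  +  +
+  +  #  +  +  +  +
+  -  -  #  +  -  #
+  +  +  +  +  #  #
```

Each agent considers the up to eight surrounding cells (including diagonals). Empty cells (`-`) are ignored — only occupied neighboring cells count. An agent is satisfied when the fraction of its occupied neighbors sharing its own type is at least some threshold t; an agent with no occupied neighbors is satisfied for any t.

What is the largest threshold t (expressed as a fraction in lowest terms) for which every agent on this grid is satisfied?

1/7

Row 0: (0,0)+ 3/3 · (0,1)+ 4/4 · (0,4)+ 3/3 · (0,5)+ 3/3
Row 1: (1,0)+ 4/4 · (1,1)+ 6/6 · (1,2)+ 5/5 · (1,3)+ 5/5 · (1,4)+ 5/5 · (1,6)+ 3/3
Row 2: (2,0)+ 4/4 · (2,2)+ 6/7 · (2,3)+ 6/7 · (2,5)+ 6/6 · (2,6)+ 4/4
Row 3: (3,0)+ 3/3 · (3,1)+ 4/5 · (3,2)# 1/5 · (3,3)+ 4/6 · (3,4)+ 5/6 · (3,5)+ 5/6 · (3,6)+ 3/4
Row 4: (4,0)+ 4/4 · (4,3)# 1/7 · (4,4)+ 5/7 · (4,6)# 2/4
Row 5: (5,0)+ 2/2 · (5,1)+ 3/3 · (5,2)+ 2/3 · (5,3)+ 3/4 · (5,4)+ 2/4 · (5,5)# 2/4 · (5,6)# 2/2
The smallest same-type fraction is 1/7 at (4,3), which reduces to 1/7. Any threshold above that leaves this agent unsatisfied.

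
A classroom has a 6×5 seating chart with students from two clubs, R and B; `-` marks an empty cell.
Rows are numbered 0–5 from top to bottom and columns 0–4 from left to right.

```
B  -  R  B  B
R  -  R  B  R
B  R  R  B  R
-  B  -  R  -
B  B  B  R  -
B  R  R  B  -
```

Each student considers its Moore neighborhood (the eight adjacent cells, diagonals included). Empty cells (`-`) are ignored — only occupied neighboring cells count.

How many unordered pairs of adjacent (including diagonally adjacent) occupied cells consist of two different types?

29

Scan each occupied cell's neighbors to the right and below (and the two forward diagonals) so each pair is counted once.
Row 0: B(0,0)–R(1,0)≠ R(0,2)–B(0,3)≠ R(0,2)–R(1,2)= R(0,2)–B(1,3)≠ B(0,3)–B(0,4)= B(0,3)–B(1,3)= B(0,3)–R(1,4)≠ B(0,3)–R(1,2)≠ B(0,4)–R(1,4)≠ B(0,4)–B(1,3)=  → 6/10 unlike.
Row 1: R(1,0)–B(2,0)≠ R(1,0)–R(2,1)= R(1,2)–B(1,3)≠ R(1,2)–R(2,2)= R(1,2)–B(2,3)≠ R(1,2)–R(2,1)= B(1,3)–R(1,4)≠ B(1,3)–B(2,3)= B(1,3)–R(2,4)≠ B(1,3)–R(2,2)≠ R(1,4)–R(2,4)= R(1,4)–B(2,3)≠  → 7/12 unlike.
Row 2: B(2,0)–R(2,1)≠ B(2,0)–B(3,1)= R(2,1)–R(2,2)= R(2,1)–B(3,1)≠ R(2,2)–B(2,3)≠ R(2,2)–R(3,3)= R(2,2)–B(3,1)≠ B(2,3)–R(2,4)≠ B(2,3)–R(3,3)≠ R(2,4)–R(3,3)=  → 6/10 unlike.
Row 3: B(3,1)–B(4,1)= B(3,1)–B(4,2)= B(3,1)–B(4,0)= R(3,3)–R(4,3)= R(3,3)–B(4,2)≠  → 1/5 unlike.
Row 4: B(4,0)–B(4,1)= B(4,0)–B(5,0)= B(4,0)–R(5,1)≠ B(4,1)–B(4,2)= B(4,1)–R(5,1)≠ B(4,1)–R(5,2)≠ B(4,1)–B(5,0)= B(4,2)–R(4,3)≠ B(4,2)–R(5,2)≠ B(4,2)–B(5,3)= B(4,2)–R(5,1)≠ R(4,3)–B(5,3)≠ R(4,3)–R(5,2)=  → 7/13 unlike.
Row 5: B(5,0)–R(5,1)≠ R(5,1)–R(5,2)= R(5,2)–B(5,3)≠  → 2/3 unlike.
Total adjacent occupied pairs: 53; unlike-type pairs: 29.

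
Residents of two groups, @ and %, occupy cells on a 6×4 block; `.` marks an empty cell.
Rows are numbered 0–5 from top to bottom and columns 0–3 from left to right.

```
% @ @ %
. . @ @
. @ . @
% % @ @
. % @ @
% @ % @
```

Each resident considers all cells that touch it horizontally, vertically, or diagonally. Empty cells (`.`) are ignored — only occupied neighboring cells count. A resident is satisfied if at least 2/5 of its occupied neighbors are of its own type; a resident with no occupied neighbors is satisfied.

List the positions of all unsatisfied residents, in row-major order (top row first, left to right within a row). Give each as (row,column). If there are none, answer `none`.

Row 0: (0,0)% 0/1 ✗ · (0,1)@ 2/3 ✓ · (0,2)@ 3/4 ✓ · (0,3)% 0/3 ✗
Row 1: (1,2)@ 5/6 ✓ · (1,3)@ 3/4 ✓
Row 2: (2,1)@ 2/4 ✓ · (2,3)@ 4/4 ✓
Row 3: (3,0)% 2/3 ✓ · (3,1)% 2/5 ✓ · (3,2)@ 5/7 ✓ · (3,3)@ 4/4 ✓
Row 4: (4,1)% 4/7 ✓ · (4,2)@ 5/8 ✓ · (4,3)@ 4/5 ✓
Row 5: (5,0)% 1/2 ✓ · (5,1)@ 1/4 ✗ · (5,2)% 1/5 ✗ · (5,3)@ 2/3 ✓

(0,0), (0,3), (5,1), (5,2)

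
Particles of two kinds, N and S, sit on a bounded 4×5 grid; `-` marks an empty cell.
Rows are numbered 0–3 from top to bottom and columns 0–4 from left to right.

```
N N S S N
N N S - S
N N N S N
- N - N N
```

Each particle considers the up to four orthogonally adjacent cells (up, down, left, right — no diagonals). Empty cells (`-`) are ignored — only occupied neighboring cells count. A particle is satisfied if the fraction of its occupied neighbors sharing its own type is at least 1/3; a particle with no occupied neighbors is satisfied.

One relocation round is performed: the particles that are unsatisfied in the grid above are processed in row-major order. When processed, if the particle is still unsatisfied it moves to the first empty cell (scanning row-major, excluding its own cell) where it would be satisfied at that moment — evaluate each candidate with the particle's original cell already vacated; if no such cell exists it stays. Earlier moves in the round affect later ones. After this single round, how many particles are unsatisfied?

0

Initially unsatisfied (in order): (0,4), (1,4), (2,3).
  (0,4) → (3,0).
  (1,4) → (0,4).
  (2,3) → (1,3).
Resulting grid:
N N S S S
N N S S -
N N N - N
N N - N N
All satisfied now.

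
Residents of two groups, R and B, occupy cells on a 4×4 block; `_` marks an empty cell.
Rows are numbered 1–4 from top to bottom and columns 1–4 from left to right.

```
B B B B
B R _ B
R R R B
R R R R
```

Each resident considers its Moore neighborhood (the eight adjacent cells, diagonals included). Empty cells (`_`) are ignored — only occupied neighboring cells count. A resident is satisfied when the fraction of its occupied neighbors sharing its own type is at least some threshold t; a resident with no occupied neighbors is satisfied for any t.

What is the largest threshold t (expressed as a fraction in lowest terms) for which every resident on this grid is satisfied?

(1,1)B 2/3
(1,2)B 3/4
(1,3)B 3/4
(1,4)B 2/2
(2,1)B 2/5
(2,2)R 3/7
(2,4)B 3/4
(3,1)R 4/5
(3,2)R 6/7
(3,3)R 5/7
(3,4)B 1/4
(4,1)R 3/3
(4,2)R 5/5
(4,3)R 4/5
(4,4)R 2/3
The smallest same-type fraction is 1/4 at (3,4), which reduces to 1/4. Any threshold above that leaves this resident unsatisfied.

1/4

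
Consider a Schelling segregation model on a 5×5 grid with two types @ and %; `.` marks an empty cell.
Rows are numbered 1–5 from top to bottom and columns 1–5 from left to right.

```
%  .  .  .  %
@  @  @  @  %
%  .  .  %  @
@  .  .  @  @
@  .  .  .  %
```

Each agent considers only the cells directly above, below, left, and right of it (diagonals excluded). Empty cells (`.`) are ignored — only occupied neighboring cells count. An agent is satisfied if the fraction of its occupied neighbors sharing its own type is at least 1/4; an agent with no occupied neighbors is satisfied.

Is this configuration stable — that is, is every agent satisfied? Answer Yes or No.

(1,1)% 0/1 ✗
(1,5)% 1/1 ✓
(2,1)@ 1/3 ✓
(2,2)@ 2/2 ✓
(2,3)@ 2/2 ✓
(2,4)@ 1/3 ✓
(2,5)% 1/3 ✓
(3,1)% 0/2 ✗
(3,4)% 0/3 ✗
(3,5)@ 1/3 ✓
(4,1)@ 1/2 ✓
(4,4)@ 1/2 ✓
(4,5)@ 2/3 ✓
(5,1)@ 1/1 ✓
(5,5)% 0/1 ✗
For instance (1,1) has only 0/1 same-type neighbors, below 1/4.

No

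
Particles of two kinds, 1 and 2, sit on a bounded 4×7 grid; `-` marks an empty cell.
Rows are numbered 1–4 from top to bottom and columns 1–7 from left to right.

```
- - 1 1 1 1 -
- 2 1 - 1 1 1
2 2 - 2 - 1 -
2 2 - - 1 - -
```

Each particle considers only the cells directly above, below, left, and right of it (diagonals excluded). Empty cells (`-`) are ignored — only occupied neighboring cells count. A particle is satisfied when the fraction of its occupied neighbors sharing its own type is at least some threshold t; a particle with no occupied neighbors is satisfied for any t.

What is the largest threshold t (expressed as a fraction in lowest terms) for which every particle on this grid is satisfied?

Row 1: (1,3)1 2/2 · (1,4)1 2/2 · (1,5)1 3/3 · (1,6)1 2/2
Row 2: (2,2)2 1/2 · (2,3)1 1/2 · (2,5)1 2/2 · (2,6)1 4/4 · (2,7)1 1/1
Row 3: (3,1)2 2/2 · (3,2)2 3/3 · (3,4)2 — no occupied neighbors · (3,6)1 1/1
Row 4: (4,1)2 2/2 · (4,2)2 2/2 · (4,5)1 — no occupied neighbors
The smallest same-type fraction is 1/2 at (2,2), which reduces to 1/2. Any threshold above that leaves this particle unsatisfied.

1/2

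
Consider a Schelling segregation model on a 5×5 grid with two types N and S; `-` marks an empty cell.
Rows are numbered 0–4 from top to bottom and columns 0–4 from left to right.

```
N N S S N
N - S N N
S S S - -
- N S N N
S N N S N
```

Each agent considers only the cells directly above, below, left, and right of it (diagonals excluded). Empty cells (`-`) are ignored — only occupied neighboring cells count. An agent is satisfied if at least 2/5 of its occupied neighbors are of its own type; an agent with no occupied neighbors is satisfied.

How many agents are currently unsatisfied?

8

(0,0)N 2/2 ok
(0,1)N 1/2 ok
(0,2)S 2/3 ok
(0,3)S 1/3 unhappy
(0,4)N 1/2 ok
(1,0)N 1/2 ok
(1,2)S 2/3 ok
(1,3)N 1/3 unhappy
(1,4)N 2/2 ok
(2,0)S 1/2 ok
(2,1)S 2/3 ok
(2,2)S 3/3 ok
(3,1)N 1/3 unhappy
(3,2)S 1/4 unhappy
(3,3)N 1/3 unhappy
(3,4)N 2/2 ok
(4,0)S 0/1 unhappy
(4,1)N 2/3 ok
(4,2)N 1/3 unhappy
(4,3)S 0/3 unhappy
(4,4)N 1/2 ok
Unsatisfied: (0,3), (1,3), (3,1), (3,2), (3,3), (4,0), (4,2), (4,3) — 8 in total.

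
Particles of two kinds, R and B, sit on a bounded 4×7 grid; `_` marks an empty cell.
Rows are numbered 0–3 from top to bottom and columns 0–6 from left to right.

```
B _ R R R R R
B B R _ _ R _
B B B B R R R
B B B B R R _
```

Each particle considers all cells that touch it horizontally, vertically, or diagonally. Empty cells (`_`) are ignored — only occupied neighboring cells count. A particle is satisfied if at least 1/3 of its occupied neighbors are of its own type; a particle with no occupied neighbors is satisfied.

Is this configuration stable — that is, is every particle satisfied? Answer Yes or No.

Row 0: (0,0)B 2/2 ✓ · (0,2)R 2/3 ✓ · (0,3)R 3/3 ✓ · (0,4)R 3/3 ✓ · (0,5)R 3/3 ✓ · (0,6)R 2/2 ✓
Row 1: (1,0)B 4/4 ✓ · (1,1)B 5/7 ✓ · (1,2)R 2/6 ✓ · (1,5)R 6/6 ✓
Row 2: (2,0)B 5/5 ✓ · (2,1)B 7/8 ✓ · (2,2)B 6/7 ✓ · (2,3)B 3/6 ✓ · (2,4)R 4/6 ✓ · (2,5)R 5/5 ✓ · (2,6)R 3/3 ✓
Row 3: (3,0)B 3/3 ✓ · (3,1)B 5/5 ✓ · (3,2)B 5/5 ✓ · (3,3)B 3/5 ✓ · (3,4)R 3/5 ✓ · (3,5)R 4/4 ✓
All meet the threshold, so the configuration is stable.

Yes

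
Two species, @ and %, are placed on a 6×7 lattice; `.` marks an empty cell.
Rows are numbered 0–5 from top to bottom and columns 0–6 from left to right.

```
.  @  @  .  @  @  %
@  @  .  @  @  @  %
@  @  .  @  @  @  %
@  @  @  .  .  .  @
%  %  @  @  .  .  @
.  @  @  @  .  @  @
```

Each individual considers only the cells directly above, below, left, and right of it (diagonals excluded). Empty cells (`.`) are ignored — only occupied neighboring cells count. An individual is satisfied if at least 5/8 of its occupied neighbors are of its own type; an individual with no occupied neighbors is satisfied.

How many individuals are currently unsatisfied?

6

Row 0: (0,1)@ 2/2 satisfied · (0,2)@ 1/1 satisfied · (0,4)@ 2/2 satisfied · (0,5)@ 2/3 satisfied · (0,6)% 1/2 not
Row 1: (1,0)@ 2/2 satisfied · (1,1)@ 3/3 satisfied · (1,3)@ 2/2 satisfied · (1,4)@ 4/4 satisfied · (1,5)@ 3/4 satisfied · (1,6)% 2/3 satisfied
Row 2: (2,0)@ 3/3 satisfied · (2,1)@ 3/3 satisfied · (2,3)@ 2/2 satisfied · (2,4)@ 3/3 satisfied · (2,5)@ 2/3 satisfied · (2,6)% 1/3 not
Row 3: (3,0)@ 2/3 satisfied · (3,1)@ 3/4 satisfied · (3,2)@ 2/2 satisfied · (3,6)@ 1/2 not
Row 4: (4,0)% 1/2 not · (4,1)% 1/4 not · (4,2)@ 3/4 satisfied · (4,3)@ 2/2 satisfied · (4,6)@ 2/2 satisfied
Row 5: (5,1)@ 1/2 not · (5,2)@ 3/3 satisfied · (5,3)@ 2/2 satisfied · (5,5)@ 1/1 satisfied · (5,6)@ 2/2 satisfied
Unsatisfied: (0,6), (2,6), (3,6), (4,0), (4,1), (5,1) — 6 in total.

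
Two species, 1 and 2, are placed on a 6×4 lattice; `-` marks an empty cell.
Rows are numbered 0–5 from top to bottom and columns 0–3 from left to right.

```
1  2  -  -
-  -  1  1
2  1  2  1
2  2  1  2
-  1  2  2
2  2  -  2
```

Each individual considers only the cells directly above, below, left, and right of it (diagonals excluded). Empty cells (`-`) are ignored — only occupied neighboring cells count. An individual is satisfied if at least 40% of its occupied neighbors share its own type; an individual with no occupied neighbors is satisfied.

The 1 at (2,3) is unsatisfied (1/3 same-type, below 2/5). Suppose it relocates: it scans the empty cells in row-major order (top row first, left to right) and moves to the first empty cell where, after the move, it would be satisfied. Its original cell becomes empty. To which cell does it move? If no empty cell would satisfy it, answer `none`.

(0,2)

Vacating (2,3). Empty cells in order:
  (0,2): 1/2 same-type → satisfied — stop here.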